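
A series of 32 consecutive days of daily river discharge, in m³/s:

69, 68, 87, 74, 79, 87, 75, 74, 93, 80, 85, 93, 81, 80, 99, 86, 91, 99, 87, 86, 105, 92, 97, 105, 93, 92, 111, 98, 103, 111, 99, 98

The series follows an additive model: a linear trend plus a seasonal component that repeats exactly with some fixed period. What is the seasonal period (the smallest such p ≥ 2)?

First differences y_{t+1} − y_t: -1, 19, -13, 5, 8, -12, -1, 19, -13, 5, 8, -12, -1, 19, …
The difference pattern repeats every 6 terms and not for any smaller step, so p = 6.

6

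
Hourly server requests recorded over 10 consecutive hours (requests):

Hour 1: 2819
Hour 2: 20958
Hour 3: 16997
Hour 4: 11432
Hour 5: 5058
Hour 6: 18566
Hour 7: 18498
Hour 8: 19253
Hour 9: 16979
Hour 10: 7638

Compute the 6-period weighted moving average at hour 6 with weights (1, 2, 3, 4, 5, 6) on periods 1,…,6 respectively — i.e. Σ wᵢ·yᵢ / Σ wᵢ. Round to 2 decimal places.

13244.76

Weighted sum: 1·2819 + 2·20958 + 3·16997 + 4·11432 + 5·5058 + 6·18566 = 2819 + 41916 + 50991 + 45728 + 25290 + 111396 = 278140
Weight total: 1 + 2 + 3 + 4 + 5 + 6 = 21
WMA = 278140 / 21 = 13244.76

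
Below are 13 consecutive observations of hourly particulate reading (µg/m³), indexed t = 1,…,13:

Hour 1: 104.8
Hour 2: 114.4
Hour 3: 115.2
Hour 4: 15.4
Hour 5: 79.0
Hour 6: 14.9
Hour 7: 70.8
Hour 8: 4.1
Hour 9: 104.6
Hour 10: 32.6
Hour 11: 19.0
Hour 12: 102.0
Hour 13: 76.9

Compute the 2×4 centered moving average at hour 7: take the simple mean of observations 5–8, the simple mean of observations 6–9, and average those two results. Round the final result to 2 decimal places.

45.40

Sum over 5–8: 79.0 + 14.9 + 70.8 + 4.1 = 168.8
Sum over 6–9: 14.9 + 70.8 + 4.1 + 104.6 = 194.4
CMA at t=7 = (168.8 + 194.4) / (2·4) = 363.2 / 8 = 45.40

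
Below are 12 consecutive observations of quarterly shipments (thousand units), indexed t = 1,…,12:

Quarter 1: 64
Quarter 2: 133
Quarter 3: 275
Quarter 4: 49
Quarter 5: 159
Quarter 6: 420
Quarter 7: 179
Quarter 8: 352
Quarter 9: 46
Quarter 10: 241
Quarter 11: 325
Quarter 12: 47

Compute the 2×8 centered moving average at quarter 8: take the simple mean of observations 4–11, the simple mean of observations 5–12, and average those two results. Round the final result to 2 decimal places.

221.25

Sum over 4–11: 49 + 159 + 420 + 179 + 352 + 46 + 241 + 325 = 1771
Sum over 5–12: 159 + 420 + 179 + 352 + 46 + 241 + 325 + 47 = 1769
CMA at t=8 = (1771 + 1769) / (2·8) = 3540 / 16 = 221.25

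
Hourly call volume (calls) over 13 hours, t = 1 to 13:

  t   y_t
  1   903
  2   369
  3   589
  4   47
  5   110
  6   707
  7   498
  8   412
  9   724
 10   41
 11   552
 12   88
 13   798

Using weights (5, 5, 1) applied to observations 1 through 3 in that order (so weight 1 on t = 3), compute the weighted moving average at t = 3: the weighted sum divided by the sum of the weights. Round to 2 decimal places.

Weighted sum: 5·903 + 5·369 + 1·589 = 4515 + 1845 + 589 = 6949
Weight total: 5 + 5 + 1 = 11
WMA = 6949 / 11 = 631.73

631.73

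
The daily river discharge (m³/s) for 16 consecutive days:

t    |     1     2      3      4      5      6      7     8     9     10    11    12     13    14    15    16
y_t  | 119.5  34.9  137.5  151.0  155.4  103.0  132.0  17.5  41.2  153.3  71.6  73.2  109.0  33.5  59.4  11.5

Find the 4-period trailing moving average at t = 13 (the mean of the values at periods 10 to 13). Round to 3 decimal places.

Sum of periods 10–13: 153.3 + 71.6 + 73.2 + 109.0 = 407.1
Divide by 4: 407.1 / 4 = 101.775

101.775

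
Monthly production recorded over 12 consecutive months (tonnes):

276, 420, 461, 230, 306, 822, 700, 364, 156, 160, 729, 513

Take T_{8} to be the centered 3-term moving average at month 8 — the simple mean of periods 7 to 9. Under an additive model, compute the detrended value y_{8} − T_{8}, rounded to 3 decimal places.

Trend T_8 = (700 + 364 + 156) / 3 = 1220/3 = 406.66667
Detrended value: 364 − 406.66667 = -42.667

-42.667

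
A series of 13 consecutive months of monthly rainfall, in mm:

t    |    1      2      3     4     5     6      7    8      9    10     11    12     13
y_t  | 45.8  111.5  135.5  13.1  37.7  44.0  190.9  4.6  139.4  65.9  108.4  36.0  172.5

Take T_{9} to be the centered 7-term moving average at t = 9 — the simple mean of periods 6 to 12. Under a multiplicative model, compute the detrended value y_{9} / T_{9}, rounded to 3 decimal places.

Trend T_9 = (44.0 + 190.9 + 4.6 + 139.4 + 65.9 + 108.4 + 36.0) / 7 = 589.2/7 = 84.17143
Ratio to trend: 139.4 / 84.17143 = 1.656

1.656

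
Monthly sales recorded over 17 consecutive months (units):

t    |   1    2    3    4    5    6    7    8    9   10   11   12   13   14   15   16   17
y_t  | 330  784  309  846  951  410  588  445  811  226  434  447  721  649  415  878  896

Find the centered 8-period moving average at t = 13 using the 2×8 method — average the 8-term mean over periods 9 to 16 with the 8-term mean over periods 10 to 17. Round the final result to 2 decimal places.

Sum over 9–16: 811 + 226 + 434 + 447 + 721 + 649 + 415 + 878 = 4581
Sum over 10–17: 226 + 434 + 447 + 721 + 649 + 415 + 878 + 896 = 4666
CMA at t=13 = (4581 + 4666) / (2·8) = 9247 / 16 = 577.94

577.94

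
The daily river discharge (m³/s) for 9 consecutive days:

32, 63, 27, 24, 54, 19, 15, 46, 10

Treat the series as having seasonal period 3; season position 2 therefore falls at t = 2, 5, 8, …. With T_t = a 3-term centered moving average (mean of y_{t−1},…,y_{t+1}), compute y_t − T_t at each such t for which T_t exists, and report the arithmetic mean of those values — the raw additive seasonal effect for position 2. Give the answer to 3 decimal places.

Season position 2 occurs at t = 2, 5, 8 (where T_t is defined).
t=2: T_2 = 40.66667; y_2 − T_2 = 63 − 40.66667 = 22.33333
t=5: T_5 = 32.33333; y_5 − T_5 = 54 − 32.33333 = 21.66667
t=8: T_8 = 23.66667; y_8 − T_8 = 46 − 23.66667 = 22.33333
Mean deviation: (22.33333 + 21.66667 + 22.33333) / 3 = 22.111

22.111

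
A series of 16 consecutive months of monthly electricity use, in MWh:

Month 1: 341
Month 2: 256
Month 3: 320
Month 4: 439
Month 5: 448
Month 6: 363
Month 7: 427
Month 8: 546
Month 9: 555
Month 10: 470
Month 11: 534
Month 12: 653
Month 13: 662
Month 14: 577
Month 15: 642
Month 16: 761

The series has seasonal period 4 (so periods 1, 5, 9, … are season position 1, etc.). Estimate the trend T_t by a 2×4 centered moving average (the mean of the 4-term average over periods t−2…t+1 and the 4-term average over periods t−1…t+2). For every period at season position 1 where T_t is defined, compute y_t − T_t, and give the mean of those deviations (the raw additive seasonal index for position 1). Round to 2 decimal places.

42.08

Season position 1 occurs at t = 5, 9, 13 (where T_t is defined).
t=5: T_5 = 405.8750; y_5 − T_5 = 448 − 405.8750 = 42.1250
t=9: T_9 = 512.8750; y_9 − T_9 = 555 − 512.8750 = 42.1250
t=13: T_13 = 620.0000; y_13 − T_13 = 662 − 620.0000 = 42.0000
Mean deviation: (42.1250 + 42.1250 + 42.0000) / 3 = 42.08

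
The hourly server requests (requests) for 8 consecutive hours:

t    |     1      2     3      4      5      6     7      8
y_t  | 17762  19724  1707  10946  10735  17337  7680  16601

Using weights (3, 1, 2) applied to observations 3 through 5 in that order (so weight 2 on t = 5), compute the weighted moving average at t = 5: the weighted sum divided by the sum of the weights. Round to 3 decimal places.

Weighted sum: 3·1707 + 1·10946 + 2·10735 = 5121 + 10946 + 21470 = 37537
Weight total: 3 + 1 + 2 = 6
WMA = 37537 / 6 = 6256.167

6256.167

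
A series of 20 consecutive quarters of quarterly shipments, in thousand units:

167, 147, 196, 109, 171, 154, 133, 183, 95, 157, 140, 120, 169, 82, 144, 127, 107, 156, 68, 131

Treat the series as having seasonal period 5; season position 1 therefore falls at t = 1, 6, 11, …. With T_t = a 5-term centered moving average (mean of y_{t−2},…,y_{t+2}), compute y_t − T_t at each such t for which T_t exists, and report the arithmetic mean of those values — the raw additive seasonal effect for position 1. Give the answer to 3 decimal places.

3.867

Season position 1 occurs at t = 6, 11, 16 (where T_t is defined).
t=6: T_6 = 150.00000; y_6 − T_6 = 154 − 150.00000 = 4.00000
t=11: T_11 = 136.20000; y_11 − T_11 = 140 − 136.20000 = 3.80000
t=16: T_16 = 123.20000; y_16 − T_16 = 127 − 123.20000 = 3.80000
Mean deviation: (4.00000 + 3.80000 + 3.80000) / 3 = 3.867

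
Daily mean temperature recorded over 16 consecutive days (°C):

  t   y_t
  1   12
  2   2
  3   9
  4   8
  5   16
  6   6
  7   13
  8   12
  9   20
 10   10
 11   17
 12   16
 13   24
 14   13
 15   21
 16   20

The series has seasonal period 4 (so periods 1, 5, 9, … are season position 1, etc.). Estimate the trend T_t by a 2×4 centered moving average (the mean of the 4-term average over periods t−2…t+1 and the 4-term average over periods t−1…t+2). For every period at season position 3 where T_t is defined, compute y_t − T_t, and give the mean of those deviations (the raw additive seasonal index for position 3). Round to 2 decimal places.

Season position 3 occurs at t = 3, 7, 11 (where T_t is defined).
t=3: T_3 = 8.2500; y_3 − T_3 = 9 − 8.2500 = 0.7500
t=7: T_7 = 12.2500; y_7 − T_7 = 13 − 12.2500 = 0.7500
t=11: T_11 = 16.2500; y_11 − T_11 = 17 − 16.2500 = 0.7500
Mean deviation: (0.7500 + 0.7500 + 0.7500) / 3 = 0.75

0.75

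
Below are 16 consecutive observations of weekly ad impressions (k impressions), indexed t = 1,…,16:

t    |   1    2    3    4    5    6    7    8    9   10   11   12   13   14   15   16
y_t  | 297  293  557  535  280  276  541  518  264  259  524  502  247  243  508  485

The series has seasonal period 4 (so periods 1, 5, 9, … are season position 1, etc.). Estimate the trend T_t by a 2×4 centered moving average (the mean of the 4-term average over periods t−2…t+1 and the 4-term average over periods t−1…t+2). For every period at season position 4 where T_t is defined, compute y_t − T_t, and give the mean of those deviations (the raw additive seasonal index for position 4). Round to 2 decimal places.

120.75

Season position 4 occurs at t = 4, 8, 12 (where T_t is defined).
t=4: T_4 = 414.1250; y_4 − T_4 = 535 − 414.1250 = 120.8750
t=8: T_8 = 397.6250; y_8 − T_8 = 518 − 397.6250 = 120.3750
t=12: T_12 = 381.0000; y_12 − T_12 = 502 − 381.0000 = 121.0000
Mean deviation: (120.8750 + 120.3750 + 121.0000) / 3 = 120.75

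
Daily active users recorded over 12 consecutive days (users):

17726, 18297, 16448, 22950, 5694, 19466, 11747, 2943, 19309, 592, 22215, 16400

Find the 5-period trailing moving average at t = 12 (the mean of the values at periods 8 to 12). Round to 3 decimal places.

12291.800

Sum of periods 8–12: 2943 + 19309 + 592 + 22215 + 16400 = 61459
Divide by 5: 61459 / 5 = 12291.800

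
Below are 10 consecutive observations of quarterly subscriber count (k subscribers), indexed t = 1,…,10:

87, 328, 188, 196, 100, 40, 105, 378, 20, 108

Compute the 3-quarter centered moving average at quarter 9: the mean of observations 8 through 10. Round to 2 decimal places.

Sum of periods 8–10: 378 + 20 + 108 = 506
Divide by 3: 506 / 3 = 168.67

168.67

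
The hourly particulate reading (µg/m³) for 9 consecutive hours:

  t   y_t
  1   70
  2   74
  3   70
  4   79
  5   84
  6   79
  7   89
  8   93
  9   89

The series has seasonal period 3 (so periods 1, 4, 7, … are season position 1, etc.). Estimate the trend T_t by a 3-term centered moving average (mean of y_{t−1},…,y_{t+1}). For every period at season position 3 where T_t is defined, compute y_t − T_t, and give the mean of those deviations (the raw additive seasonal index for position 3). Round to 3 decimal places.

-4.667

Season position 3 occurs at t = 3, 6 (where T_t is defined).
t=3: T_3 = 74.33333; y_3 − T_3 = 70 − 74.33333 = -4.33333
t=6: T_6 = 84.00000; y_6 − T_6 = 79 − 84.00000 = -5.00000
Mean deviation: (-4.33333 + -5.00000) / 2 = -4.667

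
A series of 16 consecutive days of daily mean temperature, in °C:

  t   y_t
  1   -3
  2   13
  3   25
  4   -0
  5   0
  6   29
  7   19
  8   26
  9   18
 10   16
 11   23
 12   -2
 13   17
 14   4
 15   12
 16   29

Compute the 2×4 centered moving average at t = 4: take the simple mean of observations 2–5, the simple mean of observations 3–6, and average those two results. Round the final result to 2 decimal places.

11.50

Sum over 2–5: 13 + 25 + (-0) + 0 = 38
Sum over 3–6: 25 + (-0) + 0 + 29 = 54
CMA at t=4 = (38 + 54) / (2·4) = 92 / 8 = 11.50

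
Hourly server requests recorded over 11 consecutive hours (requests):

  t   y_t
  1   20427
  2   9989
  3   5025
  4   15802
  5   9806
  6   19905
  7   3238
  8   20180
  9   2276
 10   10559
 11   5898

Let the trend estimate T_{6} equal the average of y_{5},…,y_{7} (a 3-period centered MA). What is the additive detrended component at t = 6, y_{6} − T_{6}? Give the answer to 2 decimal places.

Trend T_6 = (9806 + 19905 + 3238) / 3 = 32949/3 = 10983.0000
Detrended value: 19905 − 10983.0000 = 8922.00

8922.00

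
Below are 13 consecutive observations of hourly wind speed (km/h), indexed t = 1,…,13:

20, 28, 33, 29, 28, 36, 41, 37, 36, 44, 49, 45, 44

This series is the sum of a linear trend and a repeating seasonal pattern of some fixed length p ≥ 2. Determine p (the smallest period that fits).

First differences y_{t+1} − y_t: 8, 5, -4, -1, 8, 5, -4, -1, 8, 5, …
The difference pattern repeats every 4 terms and not for any smaller step, so p = 4.

4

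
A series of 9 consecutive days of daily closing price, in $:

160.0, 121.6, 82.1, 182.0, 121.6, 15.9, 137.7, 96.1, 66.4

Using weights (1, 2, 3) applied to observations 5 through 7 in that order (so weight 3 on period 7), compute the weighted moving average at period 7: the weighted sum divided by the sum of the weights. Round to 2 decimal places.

94.42

Weighted sum: 1·121.6 + 2·15.9 + 3·137.7 = 121.6 + 31.8 + 413.1 = 566.5
Weight total: 1 + 2 + 3 = 6
WMA = 566.5 / 6 = 94.42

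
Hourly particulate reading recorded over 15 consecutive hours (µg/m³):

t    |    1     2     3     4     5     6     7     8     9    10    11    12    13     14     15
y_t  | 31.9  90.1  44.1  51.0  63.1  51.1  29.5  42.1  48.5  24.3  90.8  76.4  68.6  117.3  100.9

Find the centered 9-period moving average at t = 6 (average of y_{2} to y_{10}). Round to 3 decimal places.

Sum of periods 2–10: 90.1 + 44.1 + 51.0 + 63.1 + 51.1 + 29.5 + 42.1 + 48.5 + 24.3 = 443.8
Divide by 9: 443.8 / 9 = 49.311

49.311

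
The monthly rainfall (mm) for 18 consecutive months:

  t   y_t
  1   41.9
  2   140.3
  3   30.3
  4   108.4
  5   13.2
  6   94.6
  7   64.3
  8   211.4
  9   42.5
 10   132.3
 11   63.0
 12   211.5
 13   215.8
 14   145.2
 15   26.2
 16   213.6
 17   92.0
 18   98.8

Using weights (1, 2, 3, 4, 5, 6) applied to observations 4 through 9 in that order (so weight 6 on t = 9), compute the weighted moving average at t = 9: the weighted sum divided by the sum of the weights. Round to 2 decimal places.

94.66

Weighted sum: 1·108.4 + 2·13.2 + 3·94.6 + 4·64.3 + 5·211.4 + 6·42.5 = 108.4 + 26.4 + 283.8 + 257.2 + 1057.0 + 255.0 = 1987.8
Weight total: 1 + 2 + 3 + 4 + 5 + 6 = 21
WMA = 1987.8 / 21 = 94.66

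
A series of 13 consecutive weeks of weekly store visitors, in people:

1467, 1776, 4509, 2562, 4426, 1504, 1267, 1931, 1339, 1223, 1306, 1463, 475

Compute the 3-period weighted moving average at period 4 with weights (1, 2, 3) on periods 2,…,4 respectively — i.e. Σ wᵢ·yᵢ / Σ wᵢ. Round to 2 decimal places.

Weighted sum: 1·1776 + 2·4509 + 3·2562 = 1776 + 9018 + 7686 = 18480
Weight total: 1 + 2 + 3 = 6
WMA = 18480 / 6 = 3080.00

3080.00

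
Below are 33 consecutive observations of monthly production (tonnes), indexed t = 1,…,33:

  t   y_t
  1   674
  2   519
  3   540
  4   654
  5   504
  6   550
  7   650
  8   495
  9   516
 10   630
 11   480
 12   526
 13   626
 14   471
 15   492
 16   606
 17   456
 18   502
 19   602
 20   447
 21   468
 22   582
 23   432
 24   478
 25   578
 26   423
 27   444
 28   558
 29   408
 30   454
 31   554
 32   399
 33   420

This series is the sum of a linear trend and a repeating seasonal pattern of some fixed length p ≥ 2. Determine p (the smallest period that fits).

6

First differences y_{t+1} − y_t: -155, 21, 114, -150, 46, 100, -155, 21, 114, -150, 46, 100, -155, 21, …
The difference pattern repeats every 6 terms and not for any smaller step, so p = 6.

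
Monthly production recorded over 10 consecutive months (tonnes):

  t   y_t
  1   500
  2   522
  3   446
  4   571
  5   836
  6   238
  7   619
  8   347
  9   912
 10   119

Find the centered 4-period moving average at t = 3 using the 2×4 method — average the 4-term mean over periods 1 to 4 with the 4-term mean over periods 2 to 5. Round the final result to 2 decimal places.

Sum over 1–4: 500 + 522 + 446 + 571 = 2039
Sum over 2–5: 522 + 446 + 571 + 836 = 2375
CMA at t=3 = (2039 + 2375) / (2·4) = 4414 / 8 = 551.75

551.75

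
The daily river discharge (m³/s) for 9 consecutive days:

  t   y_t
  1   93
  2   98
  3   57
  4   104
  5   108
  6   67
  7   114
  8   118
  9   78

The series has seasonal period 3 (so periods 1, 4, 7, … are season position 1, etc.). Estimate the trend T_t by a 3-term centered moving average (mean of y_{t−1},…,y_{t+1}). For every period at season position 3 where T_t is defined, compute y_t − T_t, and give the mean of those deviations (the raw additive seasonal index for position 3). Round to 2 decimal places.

Season position 3 occurs at t = 3, 6 (where T_t is defined).
t=3: T_3 = 86.3333; y_3 − T_3 = 57 − 86.3333 = -29.3333
t=6: T_6 = 96.3333; y_6 − T_6 = 67 − 96.3333 = -29.3333
Mean deviation: (-29.3333 + -29.3333) / 2 = -29.33

-29.33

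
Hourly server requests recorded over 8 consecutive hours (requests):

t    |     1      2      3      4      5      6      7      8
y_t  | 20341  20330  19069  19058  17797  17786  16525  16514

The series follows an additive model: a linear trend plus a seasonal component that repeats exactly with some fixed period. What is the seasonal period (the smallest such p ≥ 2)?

2

First differences y_{t+1} − y_t: -11, -1261, -11, -1261, -11, -1261, …
The difference pattern repeats every 2 terms and not for any smaller step, so p = 2.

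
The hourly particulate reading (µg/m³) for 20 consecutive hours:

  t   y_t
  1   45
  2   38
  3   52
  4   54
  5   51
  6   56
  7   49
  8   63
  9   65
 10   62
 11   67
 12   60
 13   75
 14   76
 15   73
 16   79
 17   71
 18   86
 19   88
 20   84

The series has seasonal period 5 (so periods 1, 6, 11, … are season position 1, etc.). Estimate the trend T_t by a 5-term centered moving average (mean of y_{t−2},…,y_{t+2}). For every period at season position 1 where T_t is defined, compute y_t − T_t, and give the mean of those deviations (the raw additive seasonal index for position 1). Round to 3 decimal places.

Season position 1 occurs at t = 6, 11, 16 (where T_t is defined).
t=6: T_6 = 54.60000; y_6 − T_6 = 56 − 54.60000 = 1.40000
t=11: T_11 = 65.80000; y_11 − T_11 = 67 − 65.80000 = 1.20000
t=16: T_16 = 77.00000; y_16 − T_16 = 79 − 77.00000 = 2.00000
Mean deviation: (1.40000 + 1.20000 + 2.00000) / 3 = 1.533

1.533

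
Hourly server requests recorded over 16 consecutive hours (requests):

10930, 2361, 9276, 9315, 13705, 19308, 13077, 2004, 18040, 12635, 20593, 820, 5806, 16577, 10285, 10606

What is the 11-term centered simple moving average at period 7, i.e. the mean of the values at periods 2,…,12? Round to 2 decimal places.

11012.18

Sum of periods 2–12: 2361 + 9276 + 9315 + 13705 + 19308 + 13077 + 2004 + 18040 + 12635 + 20593 + 820 = 121134
Divide by 11: 121134 / 11 = 11012.18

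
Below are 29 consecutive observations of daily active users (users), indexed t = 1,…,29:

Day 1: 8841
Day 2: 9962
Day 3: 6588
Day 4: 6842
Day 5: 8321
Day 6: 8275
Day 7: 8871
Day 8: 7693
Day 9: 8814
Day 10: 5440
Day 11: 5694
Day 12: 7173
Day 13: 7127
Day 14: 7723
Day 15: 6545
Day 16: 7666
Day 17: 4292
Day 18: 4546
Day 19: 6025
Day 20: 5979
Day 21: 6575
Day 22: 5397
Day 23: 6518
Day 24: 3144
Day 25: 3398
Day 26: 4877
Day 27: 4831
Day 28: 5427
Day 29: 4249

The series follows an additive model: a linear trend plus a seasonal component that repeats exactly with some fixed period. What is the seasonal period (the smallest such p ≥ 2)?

7

First differences y_{t+1} − y_t: 1121, -3374, 254, 1479, -46, 596, -1178, 1121, -3374, 254, 1479, -46, 596, -1178, 1121, -3374, …
The difference pattern repeats every 7 terms and not for any smaller step, so p = 7.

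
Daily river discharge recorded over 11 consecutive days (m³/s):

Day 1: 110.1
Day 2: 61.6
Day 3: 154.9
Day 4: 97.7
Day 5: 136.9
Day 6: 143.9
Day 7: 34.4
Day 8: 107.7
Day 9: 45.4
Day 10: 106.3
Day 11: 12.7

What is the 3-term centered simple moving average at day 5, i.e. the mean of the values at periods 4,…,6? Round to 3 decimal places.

126.167

Sum of periods 4–6: 97.7 + 136.9 + 143.9 = 378.5
Divide by 3: 378.5 / 3 = 126.167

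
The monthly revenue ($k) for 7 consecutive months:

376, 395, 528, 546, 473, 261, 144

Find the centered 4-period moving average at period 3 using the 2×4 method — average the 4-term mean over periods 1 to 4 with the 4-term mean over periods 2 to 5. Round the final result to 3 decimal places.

473.375

Sum over 1–4: 376 + 395 + 528 + 546 = 1845
Sum over 2–5: 395 + 528 + 546 + 473 = 1942
CMA at t=3 = (1845 + 1942) / (2·4) = 3787 / 8 = 473.375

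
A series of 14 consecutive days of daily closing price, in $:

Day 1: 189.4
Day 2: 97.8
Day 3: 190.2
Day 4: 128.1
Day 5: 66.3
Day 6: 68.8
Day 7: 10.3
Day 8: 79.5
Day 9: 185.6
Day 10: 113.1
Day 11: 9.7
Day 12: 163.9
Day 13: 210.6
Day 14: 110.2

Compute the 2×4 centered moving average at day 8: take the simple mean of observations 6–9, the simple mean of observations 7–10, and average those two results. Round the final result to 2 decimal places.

Sum over 6–9: 68.8 + 10.3 + 79.5 + 185.6 = 344.2
Sum over 7–10: 10.3 + 79.5 + 185.6 + 113.1 = 388.5
CMA at t=8 = (344.2 + 388.5) / (2·4) = 732.7 / 8 = 91.59

91.59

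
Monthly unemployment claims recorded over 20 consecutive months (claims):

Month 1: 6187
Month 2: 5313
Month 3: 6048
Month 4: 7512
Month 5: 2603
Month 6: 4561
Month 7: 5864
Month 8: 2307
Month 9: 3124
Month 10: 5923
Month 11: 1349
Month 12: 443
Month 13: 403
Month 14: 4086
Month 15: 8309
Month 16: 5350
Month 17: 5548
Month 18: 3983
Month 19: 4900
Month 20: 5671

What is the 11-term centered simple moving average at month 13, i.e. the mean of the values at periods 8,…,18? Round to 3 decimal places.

Sum of periods 8–18: 2307 + 3124 + 5923 + 1349 + 443 + 403 + 4086 + 8309 + 5350 + 5548 + 3983 = 40825
Divide by 11: 40825 / 11 = 3711.364

3711.364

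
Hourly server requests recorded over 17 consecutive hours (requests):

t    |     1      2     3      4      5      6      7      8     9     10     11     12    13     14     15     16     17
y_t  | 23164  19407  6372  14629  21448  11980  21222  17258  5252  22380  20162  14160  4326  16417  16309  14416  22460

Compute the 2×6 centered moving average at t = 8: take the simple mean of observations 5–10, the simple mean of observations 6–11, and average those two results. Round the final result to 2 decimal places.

Sum over 5–10: 21448 + 11980 + 21222 + 17258 + 5252 + 22380 = 99540
Sum over 6–11: 11980 + 21222 + 17258 + 5252 + 22380 + 20162 = 98254
CMA at t=8 = (99540 + 98254) / (2·6) = 197794 / 12 = 16482.83

16482.83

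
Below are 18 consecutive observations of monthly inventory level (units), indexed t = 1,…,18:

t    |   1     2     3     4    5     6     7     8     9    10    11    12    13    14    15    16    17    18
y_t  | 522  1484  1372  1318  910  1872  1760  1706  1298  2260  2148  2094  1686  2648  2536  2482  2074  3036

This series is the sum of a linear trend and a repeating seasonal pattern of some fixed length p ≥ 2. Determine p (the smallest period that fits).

First differences y_{t+1} − y_t: 962, -112, -54, -408, 962, -112, -54, -408, 962, -112, …
The difference pattern repeats every 4 terms and not for any smaller step, so p = 4.

4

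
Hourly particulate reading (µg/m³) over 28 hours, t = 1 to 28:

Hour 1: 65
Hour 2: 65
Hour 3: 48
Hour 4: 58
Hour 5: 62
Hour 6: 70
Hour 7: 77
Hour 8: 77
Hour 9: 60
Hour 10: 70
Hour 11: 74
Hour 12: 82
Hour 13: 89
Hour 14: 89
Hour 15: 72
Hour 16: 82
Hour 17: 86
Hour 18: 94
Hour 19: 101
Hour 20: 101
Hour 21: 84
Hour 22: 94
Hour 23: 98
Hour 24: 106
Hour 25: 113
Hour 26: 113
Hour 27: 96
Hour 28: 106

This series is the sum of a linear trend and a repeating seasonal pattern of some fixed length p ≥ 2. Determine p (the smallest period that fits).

First differences y_{t+1} − y_t: 0, -17, 10, 4, 8, 7, 0, -17, 10, 4, 8, 7, 0, -17, …
The difference pattern repeats every 6 terms and not for any smaller step, so p = 6.

6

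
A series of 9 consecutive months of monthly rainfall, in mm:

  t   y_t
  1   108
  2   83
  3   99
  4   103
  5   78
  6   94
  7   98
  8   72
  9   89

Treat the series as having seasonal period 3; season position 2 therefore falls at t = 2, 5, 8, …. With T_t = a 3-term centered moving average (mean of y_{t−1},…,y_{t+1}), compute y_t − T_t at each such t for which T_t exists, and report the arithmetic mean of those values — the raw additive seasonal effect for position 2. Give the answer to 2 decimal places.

Season position 2 occurs at t = 2, 5, 8 (where T_t is defined).
t=2: T_2 = 96.6667; y_2 − T_2 = 83 − 96.6667 = -13.6667
t=5: T_5 = 91.6667; y_5 − T_5 = 78 − 91.6667 = -13.6667
t=8: T_8 = 86.3333; y_8 − T_8 = 72 − 86.3333 = -14.3333
Mean deviation: (-13.6667 + -13.6667 + -14.3333) / 3 = -13.89

-13.89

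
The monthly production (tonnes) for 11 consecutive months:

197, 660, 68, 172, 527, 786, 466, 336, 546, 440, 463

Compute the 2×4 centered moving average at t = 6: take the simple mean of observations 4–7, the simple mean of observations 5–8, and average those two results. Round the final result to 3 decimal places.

508.250

Sum over 4–7: 172 + 527 + 786 + 466 = 1951
Sum over 5–8: 527 + 786 + 466 + 336 = 2115
CMA at t=6 = (1951 + 2115) / (2·4) = 4066 / 8 = 508.250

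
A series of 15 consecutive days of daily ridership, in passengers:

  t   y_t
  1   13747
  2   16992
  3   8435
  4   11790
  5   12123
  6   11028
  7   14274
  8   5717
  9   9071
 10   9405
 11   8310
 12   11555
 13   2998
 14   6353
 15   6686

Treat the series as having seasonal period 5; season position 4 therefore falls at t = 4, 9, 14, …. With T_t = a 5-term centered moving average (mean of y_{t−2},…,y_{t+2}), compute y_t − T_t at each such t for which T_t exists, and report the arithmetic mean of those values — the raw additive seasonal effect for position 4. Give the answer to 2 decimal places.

Season position 4 occurs at t = 4, 9 (where T_t is defined).
t=4: T_4 = 12073.6000; y_4 − T_4 = 11790 − 12073.6000 = -283.6000
t=9: T_9 = 9355.4000; y_9 − T_9 = 9071 − 9355.4000 = -284.4000
Mean deviation: (-283.6000 + -284.4000) / 2 = -284.00

-284.00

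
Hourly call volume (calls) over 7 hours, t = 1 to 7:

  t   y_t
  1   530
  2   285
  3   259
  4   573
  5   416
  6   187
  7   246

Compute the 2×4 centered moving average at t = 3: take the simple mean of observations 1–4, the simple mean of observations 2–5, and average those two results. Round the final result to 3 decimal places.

397.500

Sum over 1–4: 530 + 285 + 259 + 573 = 1647
Sum over 2–5: 285 + 259 + 573 + 416 = 1533
CMA at t=3 = (1647 + 1533) / (2·4) = 3180 / 8 = 397.500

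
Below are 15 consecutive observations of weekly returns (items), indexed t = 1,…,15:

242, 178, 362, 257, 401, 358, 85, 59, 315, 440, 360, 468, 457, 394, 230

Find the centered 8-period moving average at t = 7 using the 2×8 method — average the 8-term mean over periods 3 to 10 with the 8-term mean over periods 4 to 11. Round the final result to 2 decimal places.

284.50

Sum over 3–10: 362 + 257 + 401 + 358 + 85 + 59 + 315 + 440 = 2277
Sum over 4–11: 257 + 401 + 358 + 85 + 59 + 315 + 440 + 360 = 2275
CMA at t=7 = (2277 + 2275) / (2·8) = 4552 / 16 = 284.50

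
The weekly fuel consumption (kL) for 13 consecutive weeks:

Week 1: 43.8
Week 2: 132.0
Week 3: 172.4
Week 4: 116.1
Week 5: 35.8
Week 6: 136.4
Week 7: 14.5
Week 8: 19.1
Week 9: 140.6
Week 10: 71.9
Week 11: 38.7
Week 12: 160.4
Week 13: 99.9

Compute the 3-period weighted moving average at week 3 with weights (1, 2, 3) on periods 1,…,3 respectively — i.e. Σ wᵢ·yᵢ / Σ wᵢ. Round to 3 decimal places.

Weighted sum: 1·43.8 + 2·132.0 + 3·172.4 = 43.8 + 264.0 + 517.2 = 825.0
Weight total: 1 + 2 + 3 = 6
WMA = 825.0 / 6 = 137.500

137.500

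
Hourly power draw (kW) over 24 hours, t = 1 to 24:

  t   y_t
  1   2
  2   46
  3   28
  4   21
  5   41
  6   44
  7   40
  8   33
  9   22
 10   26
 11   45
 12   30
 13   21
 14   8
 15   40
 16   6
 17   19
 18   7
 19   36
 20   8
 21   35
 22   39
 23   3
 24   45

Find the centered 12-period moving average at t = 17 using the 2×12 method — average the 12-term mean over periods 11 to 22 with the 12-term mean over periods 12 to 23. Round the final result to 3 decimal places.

Sum over 11–22: 45 + 30 + 21 + 8 + 40 + 6 + 19 + 7 + 36 + 8 + 35 + 39 = 294
Sum over 12–23: 30 + 21 + 8 + 40 + 6 + 19 + 7 + 36 + 8 + 35 + 39 + 3 = 252
CMA at t=17 = (294 + 252) / (2·12) = 546 / 24 = 22.750

22.750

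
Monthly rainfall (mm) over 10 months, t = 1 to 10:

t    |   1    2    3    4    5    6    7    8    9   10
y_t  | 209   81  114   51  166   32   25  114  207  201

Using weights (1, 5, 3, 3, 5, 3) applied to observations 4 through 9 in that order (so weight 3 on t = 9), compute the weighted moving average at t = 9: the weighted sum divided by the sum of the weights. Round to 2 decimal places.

Weighted sum: 1·51 + 5·166 + 3·32 + 3·25 + 5·114 + 3·207 = 51 + 830 + 96 + 75 + 570 + 621 = 2243
Weight total: 1 + 5 + 3 + 3 + 5 + 3 = 20
WMA = 2243 / 20 = 112.15

112.15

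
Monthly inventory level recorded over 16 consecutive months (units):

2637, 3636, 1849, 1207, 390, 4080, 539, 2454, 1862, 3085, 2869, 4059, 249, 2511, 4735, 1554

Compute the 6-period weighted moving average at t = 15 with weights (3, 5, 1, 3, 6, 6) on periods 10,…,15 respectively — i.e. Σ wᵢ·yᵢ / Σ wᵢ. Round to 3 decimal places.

2995.083

Weighted sum: 3·3085 + 5·2869 + 1·4059 + 3·249 + 6·2511 + 6·4735 = 9255 + 14345 + 4059 + 747 + 15066 + 28410 = 71882
Weight total: 3 + 5 + 1 + 3 + 6 + 6 = 24
WMA = 71882 / 24 = 2995.083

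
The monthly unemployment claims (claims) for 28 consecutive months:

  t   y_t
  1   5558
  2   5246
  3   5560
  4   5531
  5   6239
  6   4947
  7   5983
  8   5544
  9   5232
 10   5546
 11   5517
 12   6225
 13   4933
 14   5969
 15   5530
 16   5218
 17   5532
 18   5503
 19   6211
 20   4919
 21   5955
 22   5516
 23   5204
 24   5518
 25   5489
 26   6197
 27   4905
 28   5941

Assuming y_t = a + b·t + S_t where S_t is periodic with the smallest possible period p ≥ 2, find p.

7

First differences y_{t+1} − y_t: -312, 314, -29, 708, -1292, 1036, -439, -312, 314, -29, 708, -1292, 1036, -439, -312, 314, …
The difference pattern repeats every 7 terms and not for any smaller step, so p = 7.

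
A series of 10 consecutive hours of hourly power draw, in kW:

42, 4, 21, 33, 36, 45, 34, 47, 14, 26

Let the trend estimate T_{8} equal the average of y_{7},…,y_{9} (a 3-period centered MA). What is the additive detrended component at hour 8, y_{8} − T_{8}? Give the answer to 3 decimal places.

15.333

Trend T_8 = (34 + 47 + 14) / 3 = 95/3 = 31.66667
Detrended value: 47 − 31.66667 = 15.333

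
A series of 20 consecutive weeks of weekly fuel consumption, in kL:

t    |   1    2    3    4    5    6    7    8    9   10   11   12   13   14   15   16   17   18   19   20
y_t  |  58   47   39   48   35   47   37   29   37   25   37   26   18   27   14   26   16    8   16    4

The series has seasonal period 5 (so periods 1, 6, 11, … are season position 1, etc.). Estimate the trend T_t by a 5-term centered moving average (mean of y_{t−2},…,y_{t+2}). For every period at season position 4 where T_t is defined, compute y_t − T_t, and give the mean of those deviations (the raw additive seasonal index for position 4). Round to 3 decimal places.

Season position 4 occurs at t = 4, 9, 14 (where T_t is defined).
t=4: T_4 = 43.20000; y_4 − T_4 = 48 − 43.20000 = 4.80000
t=9: T_9 = 33.00000; y_9 − T_9 = 37 − 33.00000 = 4.00000
t=14: T_14 = 22.20000; y_14 − T_14 = 27 − 22.20000 = 4.80000
Mean deviation: (4.80000 + 4.00000 + 4.80000) / 3 = 4.533

4.533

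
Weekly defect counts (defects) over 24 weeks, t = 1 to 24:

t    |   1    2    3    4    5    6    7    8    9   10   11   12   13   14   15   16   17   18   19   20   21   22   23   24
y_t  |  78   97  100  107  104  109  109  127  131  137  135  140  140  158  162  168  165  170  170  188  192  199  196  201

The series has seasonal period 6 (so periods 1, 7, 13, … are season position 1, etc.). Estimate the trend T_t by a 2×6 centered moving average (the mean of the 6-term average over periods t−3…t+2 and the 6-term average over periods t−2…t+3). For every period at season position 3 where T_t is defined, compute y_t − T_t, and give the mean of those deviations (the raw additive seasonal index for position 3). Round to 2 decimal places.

Season position 3 occurs at t = 9, 15, 21 (where T_t is defined).
t=9: T_9 = 127.2500; y_9 − T_9 = 131 − 127.2500 = 3.7500
t=15: T_15 = 158.0000; y_15 − T_15 = 162 − 158.0000 = 4.0000
t=21: T_21 = 188.4167; y_21 − T_21 = 192 − 188.4167 = 3.5833
Mean deviation: (3.7500 + 4.0000 + 3.5833) / 3 = 3.78

3.78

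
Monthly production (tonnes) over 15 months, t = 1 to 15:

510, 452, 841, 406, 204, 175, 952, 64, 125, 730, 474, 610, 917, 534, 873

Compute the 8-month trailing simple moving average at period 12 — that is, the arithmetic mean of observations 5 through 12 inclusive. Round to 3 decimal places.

416.750

Sum of periods 5–12: 204 + 175 + 952 + 64 + 125 + 730 + 474 + 610 = 3334
Divide by 8: 3334 / 8 = 416.750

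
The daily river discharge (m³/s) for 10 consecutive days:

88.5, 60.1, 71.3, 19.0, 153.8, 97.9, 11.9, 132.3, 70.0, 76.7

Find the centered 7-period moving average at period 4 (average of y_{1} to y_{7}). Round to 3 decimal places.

Sum of periods 1–7: 88.5 + 60.1 + 71.3 + 19.0 + 153.8 + 97.9 + 11.9 = 502.5
Divide by 7: 502.5 / 7 = 71.786

71.786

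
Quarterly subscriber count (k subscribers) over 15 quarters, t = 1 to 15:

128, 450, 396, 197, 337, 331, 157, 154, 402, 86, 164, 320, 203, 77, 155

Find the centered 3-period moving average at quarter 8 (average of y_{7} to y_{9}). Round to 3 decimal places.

Sum of periods 7–9: 157 + 154 + 402 = 713
Divide by 3: 713 / 3 = 237.667

237.667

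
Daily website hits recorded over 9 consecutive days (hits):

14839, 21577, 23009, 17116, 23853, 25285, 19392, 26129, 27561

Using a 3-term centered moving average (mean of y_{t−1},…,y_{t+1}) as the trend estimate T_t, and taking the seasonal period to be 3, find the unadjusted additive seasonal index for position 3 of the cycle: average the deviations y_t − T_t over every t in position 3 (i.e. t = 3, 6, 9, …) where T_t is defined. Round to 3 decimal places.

Season position 3 occurs at t = 3, 6 (where T_t is defined).
t=3: T_3 = 20567.33333; y_3 − T_3 = 23009 − 20567.33333 = 2441.66667
t=6: T_6 = 22843.33333; y_6 − T_6 = 25285 − 22843.33333 = 2441.66667
Mean deviation: (2441.66667 + 2441.66667) / 2 = 2441.667

2441.667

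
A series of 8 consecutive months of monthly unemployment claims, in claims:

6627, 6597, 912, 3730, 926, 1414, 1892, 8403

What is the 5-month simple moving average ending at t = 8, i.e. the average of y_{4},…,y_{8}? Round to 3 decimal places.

Sum of periods 4–8: 3730 + 926 + 1414 + 1892 + 8403 = 16365
Divide by 5: 16365 / 5 = 3273.000

3273.000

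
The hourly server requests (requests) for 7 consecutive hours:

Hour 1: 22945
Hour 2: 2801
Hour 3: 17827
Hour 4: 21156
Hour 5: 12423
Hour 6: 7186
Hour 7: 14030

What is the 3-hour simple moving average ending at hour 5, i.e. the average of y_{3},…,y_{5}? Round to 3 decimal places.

Sum of periods 3–5: 17827 + 21156 + 12423 = 51406
Divide by 3: 51406 / 3 = 17135.333

17135.333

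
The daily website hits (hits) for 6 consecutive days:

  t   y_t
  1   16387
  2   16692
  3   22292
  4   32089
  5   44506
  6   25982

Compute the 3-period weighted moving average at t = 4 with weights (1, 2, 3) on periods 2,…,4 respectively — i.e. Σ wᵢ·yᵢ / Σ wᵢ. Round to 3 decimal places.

Weighted sum: 1·16692 + 2·22292 + 3·32089 = 16692 + 44584 + 96267 = 157543
Weight total: 1 + 2 + 3 = 6
WMA = 157543 / 6 = 26257.167

26257.167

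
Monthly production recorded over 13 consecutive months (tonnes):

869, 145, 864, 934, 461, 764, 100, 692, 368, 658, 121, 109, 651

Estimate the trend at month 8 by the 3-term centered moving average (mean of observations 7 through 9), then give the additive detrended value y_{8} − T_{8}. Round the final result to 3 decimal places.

Trend T_8 = (100 + 692 + 368) / 3 = 1160/3 = 386.66667
Detrended value: 692 − 386.66667 = 305.333

305.333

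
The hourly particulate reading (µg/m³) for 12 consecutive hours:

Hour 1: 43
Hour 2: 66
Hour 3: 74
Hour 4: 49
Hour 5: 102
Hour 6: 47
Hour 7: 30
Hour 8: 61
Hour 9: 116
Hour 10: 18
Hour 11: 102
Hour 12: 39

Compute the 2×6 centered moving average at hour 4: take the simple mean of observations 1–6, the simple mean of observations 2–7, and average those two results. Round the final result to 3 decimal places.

62.417

Sum over 1–6: 43 + 66 + 74 + 49 + 102 + 47 = 381
Sum over 2–7: 66 + 74 + 49 + 102 + 47 + 30 = 368
CMA at t=4 = (381 + 368) / (2·6) = 749 / 12 = 62.417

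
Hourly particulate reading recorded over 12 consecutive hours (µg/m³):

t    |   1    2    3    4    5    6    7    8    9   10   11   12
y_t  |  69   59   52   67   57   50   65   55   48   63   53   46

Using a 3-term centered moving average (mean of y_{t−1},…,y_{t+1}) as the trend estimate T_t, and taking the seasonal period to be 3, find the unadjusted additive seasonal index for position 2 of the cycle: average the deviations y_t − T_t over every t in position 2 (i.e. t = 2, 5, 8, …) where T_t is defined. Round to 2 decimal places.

Season position 2 occurs at t = 2, 5, 8, 11 (where T_t is defined).
t=2: T_2 = 60.0000; y_2 − T_2 = 59 − 60.0000 = -1.0000
t=5: T_5 = 58.0000; y_5 − T_5 = 57 − 58.0000 = -1.0000
t=8: T_8 = 56.0000; y_8 − T_8 = 55 − 56.0000 = -1.0000
t=11: T_11 = 54.0000; y_11 − T_11 = 53 − 54.0000 = -1.0000
Mean deviation: (-1.0000 + -1.0000 + -1.0000 + -1.0000) / 4 = -1.00

-1.00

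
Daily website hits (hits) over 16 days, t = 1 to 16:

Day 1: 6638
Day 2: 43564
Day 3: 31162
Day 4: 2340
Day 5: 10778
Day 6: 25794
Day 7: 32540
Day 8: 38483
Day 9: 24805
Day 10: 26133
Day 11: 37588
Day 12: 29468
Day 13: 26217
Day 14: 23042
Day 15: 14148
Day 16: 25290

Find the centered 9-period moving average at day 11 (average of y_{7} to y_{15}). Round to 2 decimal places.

Sum of periods 7–15: 32540 + 38483 + 24805 + 26133 + 37588 + 29468 + 26217 + 23042 + 14148 = 252424
Divide by 9: 252424 / 9 = 28047.11

28047.11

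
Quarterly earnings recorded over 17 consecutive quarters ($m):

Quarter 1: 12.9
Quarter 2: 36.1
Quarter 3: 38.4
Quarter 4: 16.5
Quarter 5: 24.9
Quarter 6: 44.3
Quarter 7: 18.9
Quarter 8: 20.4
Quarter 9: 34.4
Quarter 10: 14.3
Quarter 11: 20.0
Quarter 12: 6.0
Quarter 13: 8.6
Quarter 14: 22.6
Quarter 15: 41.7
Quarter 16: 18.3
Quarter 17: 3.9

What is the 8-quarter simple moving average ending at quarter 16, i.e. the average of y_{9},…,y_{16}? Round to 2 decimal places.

20.74

Sum of periods 9–16: 34.4 + 14.3 + 20.0 + 6.0 + 8.6 + 22.6 + 41.7 + 18.3 = 165.9
Divide by 8: 165.9 / 8 = 20.74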